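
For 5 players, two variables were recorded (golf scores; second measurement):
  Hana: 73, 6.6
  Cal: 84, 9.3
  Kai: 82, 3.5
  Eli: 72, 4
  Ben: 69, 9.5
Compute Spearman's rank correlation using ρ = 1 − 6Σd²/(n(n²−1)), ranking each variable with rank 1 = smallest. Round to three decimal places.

Ranks of variable 1: 3, 5, 4, 2, 1
Ranks of variable 2: 3, 4, 1, 2, 5
d = r₁ − r₂: 0, 1, 3, 0, -4
d²: 0, 1, 9, 0, 16; Σd² = 26
ρ = 1 − 6·26/(5·24) = 1 − 156/120 = -0.300

-0.300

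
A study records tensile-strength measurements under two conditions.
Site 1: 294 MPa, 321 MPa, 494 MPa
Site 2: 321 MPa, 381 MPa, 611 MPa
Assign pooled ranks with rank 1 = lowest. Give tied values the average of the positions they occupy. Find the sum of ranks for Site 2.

12.5

Sorted (ascending): 294, 321, 321, 381, 494, 611
The 2 values of 321 occupy positions 2–3 → average rank (2+3)/2 = 2.5.
Site 2 values → pooled ranks: 321→2.5, 381→4, 611→6
Rank sum = 2.5 + 4 + 6 = 12.5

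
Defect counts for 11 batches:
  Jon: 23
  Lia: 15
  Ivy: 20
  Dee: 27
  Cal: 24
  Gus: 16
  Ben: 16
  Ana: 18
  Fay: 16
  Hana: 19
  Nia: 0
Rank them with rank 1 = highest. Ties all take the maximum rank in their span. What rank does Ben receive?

9

Sorted (descending): 27, 24, 23, 20, 19, 18, 16, 16, 16, 15, 0
The 3 values of 16 occupy positions 7–9 → each gets rank 9.
Ben has value 16 → rank 9.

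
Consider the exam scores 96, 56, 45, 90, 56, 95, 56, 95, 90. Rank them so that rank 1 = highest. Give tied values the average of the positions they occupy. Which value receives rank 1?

96

Sorted (descending): 96, 95, 95, 90, 90, 56, 56, 56, 45
The 2 values of 95 occupy positions 2–3 → average rank (2+3)/2 = 2.5.
The 2 values of 90 occupy positions 4–5 → average rank (4+5)/2 = 4.5.
The 3 values of 56 occupy positions 6–8 → average rank 7.
Rank 1 → value 96.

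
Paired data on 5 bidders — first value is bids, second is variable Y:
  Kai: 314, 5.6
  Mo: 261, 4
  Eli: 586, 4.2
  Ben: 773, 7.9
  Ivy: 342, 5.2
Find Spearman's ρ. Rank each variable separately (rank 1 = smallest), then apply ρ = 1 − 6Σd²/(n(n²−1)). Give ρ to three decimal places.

Ranks of variable 1: 2, 1, 4, 5, 3
Ranks of variable 2: 4, 1, 2, 5, 3
d = r₁ − r₂: -2, 0, 2, 0, 0
d²: 4, 0, 4, 0, 0; Σd² = 8
ρ = 1 − 6·8/(5·24) = 1 − 48/120 = 0.600

0.600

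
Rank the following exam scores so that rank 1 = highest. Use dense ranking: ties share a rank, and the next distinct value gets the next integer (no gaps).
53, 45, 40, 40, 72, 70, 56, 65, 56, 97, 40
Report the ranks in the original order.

6, 7, 8, 8, 2, 3, 5, 4, 5, 1, 8

Sorted (descending): 97, 72, 70, 65, 56, 56, 53, 45, 40, 40, 40
The 2 values of 56 share dense rank 5.
The 3 values of 40 share dense rank 8.
Remaining distinct values take the next consecutive integers.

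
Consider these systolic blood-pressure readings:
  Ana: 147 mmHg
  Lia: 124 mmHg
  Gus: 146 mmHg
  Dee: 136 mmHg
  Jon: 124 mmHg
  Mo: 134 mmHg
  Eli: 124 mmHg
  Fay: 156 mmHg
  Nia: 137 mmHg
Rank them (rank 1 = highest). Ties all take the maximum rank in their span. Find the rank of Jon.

9

Sorted (descending): 156, 147, 146, 137, 136, 134, 124, 124, 124
The 3 values of 124 occupy positions 7–9 → each gets rank 9.
Jon has value 124 mmHg → rank 9.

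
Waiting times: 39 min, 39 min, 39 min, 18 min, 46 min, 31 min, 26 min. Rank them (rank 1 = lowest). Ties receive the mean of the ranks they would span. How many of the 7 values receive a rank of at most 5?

6

Sorted (ascending): 18, 26, 31, 39, 39, 39, 46
The 3 values of 39 occupy positions 4–6 → average rank 5.
Ranks ≤ 5: {1, 2, 3, 5, 5, 5} → 6 values.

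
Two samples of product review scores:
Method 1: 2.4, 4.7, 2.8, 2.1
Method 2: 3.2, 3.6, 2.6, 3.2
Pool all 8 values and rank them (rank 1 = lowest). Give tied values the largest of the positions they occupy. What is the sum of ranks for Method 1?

Sorted (ascending): 2.1, 2.4, 2.6, 2.8, 3.2, 3.2, 3.6, 4.7
The 2 values of 3.2 occupy positions 5–6 → each gets rank 6.
Method 1 values → pooled ranks: 2.4→2, 4.7→8, 2.8→4, 2.1→1
Rank sum = 2 + 8 + 4 + 1 = 15

15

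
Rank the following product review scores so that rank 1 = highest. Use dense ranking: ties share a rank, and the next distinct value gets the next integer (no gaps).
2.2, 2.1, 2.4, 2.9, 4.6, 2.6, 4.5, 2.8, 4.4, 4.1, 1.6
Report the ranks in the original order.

9, 10, 8, 5, 1, 7, 2, 6, 3, 4, 11

Sorted (descending): 4.6, 4.5, 4.4, 4.1, 2.9, 2.8, 2.6, 2.4, 2.2, 2.1, 1.6
No ties — each value takes its position as its rank.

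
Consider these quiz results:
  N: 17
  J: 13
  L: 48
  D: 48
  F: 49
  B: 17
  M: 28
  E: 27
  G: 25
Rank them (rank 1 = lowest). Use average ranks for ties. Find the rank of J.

Sorted (ascending): 13, 17, 17, 25, 27, 28, 48, 48, 49
The 2 values of 17 occupy positions 2–3 → average rank (2+3)/2 = 2.5.
The 2 values of 48 occupy positions 7–8 → average rank (7+8)/2 = 7.5.
J has value 13 → rank 1.

1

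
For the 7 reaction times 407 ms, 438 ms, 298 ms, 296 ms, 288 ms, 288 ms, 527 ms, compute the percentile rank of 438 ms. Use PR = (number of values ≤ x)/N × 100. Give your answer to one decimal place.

85.7

N = 7.
Strictly below 438: 5. Equal to 438: 1.
PR = 6/7 × 100 = 85.7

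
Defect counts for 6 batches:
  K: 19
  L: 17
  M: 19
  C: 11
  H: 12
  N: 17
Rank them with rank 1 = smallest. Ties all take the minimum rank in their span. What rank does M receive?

Sorted (ascending): 11, 12, 17, 17, 19, 19
The 2 values of 17 occupy positions 3–4 → each gets rank 3.
The 2 values of 19 occupy positions 5–6 → each gets rank 5.
M has value 19 → rank 5.

5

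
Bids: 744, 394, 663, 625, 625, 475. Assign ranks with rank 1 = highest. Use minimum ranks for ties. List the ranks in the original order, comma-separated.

Sorted (descending): 744, 663, 625, 625, 475, 394
The 2 values of 625 occupy positions 3–4 → each gets rank 3.

1, 6, 2, 3, 3, 5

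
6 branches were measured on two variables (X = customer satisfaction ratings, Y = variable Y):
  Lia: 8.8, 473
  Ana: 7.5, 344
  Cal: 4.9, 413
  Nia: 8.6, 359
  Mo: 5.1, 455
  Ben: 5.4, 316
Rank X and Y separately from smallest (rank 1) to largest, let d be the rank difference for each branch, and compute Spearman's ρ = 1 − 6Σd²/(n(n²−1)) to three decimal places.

0.143

Ranks of variable 1: 6, 4, 1, 5, 2, 3
Ranks of variable 2: 6, 2, 4, 3, 5, 1
d = r₁ − r₂: 0, 2, -3, 2, -3, 2
d²: 0, 4, 9, 4, 9, 4; Σd² = 30
ρ = 1 − 6·30/(6·35) = 1 − 180/210 = 0.143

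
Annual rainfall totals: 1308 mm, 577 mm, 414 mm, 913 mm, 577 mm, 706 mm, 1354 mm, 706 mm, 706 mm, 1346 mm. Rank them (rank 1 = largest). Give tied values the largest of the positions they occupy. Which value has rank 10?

414

Sorted (descending): 1354, 1346, 1308, 913, 706, 706, 706, 577, 577, 414
The 3 values of 706 occupy positions 5–7 → each gets rank 7.
The 2 values of 577 occupy positions 8–9 → each gets rank 9.
Rank 10 → value 414.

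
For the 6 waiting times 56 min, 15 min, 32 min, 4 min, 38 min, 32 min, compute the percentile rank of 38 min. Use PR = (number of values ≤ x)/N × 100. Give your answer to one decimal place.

N = 6.
Strictly below 38: 4. Equal to 38: 1.
PR = 5/6 × 100 = 83.3

83.3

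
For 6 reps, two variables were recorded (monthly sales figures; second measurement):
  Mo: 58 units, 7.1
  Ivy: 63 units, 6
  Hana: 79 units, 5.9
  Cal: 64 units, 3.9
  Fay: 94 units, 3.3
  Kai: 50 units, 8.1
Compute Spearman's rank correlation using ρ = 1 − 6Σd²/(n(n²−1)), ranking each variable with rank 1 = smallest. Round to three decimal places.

Ranks of variable 1: 2, 3, 5, 4, 6, 1
Ranks of variable 2: 5, 4, 3, 2, 1, 6
d = r₁ − r₂: -3, -1, 2, 2, 5, -5
d²: 9, 1, 4, 4, 25, 25; Σd² = 68
ρ = 1 − 6·68/(6·35) = 1 − 408/210 = -0.943

-0.943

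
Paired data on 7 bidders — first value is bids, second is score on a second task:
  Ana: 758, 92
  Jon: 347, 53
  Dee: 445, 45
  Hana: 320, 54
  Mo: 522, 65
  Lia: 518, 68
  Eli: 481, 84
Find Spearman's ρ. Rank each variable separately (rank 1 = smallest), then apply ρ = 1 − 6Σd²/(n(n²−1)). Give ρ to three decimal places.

0.714

Ranks of variable 1: 7, 2, 3, 1, 6, 5, 4
Ranks of variable 2: 7, 2, 1, 3, 4, 5, 6
d = r₁ − r₂: 0, 0, 2, -2, 2, 0, -2
d²: 0, 0, 4, 4, 4, 0, 4; Σd² = 16
ρ = 1 − 6·16/(7·48) = 1 − 96/336 = 0.714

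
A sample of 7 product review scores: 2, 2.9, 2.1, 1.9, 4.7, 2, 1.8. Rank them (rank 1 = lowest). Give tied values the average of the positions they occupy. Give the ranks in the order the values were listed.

Sorted (ascending): 1.8, 1.9, 2, 2, 2.1, 2.9, 4.7
The 2 values of 2 occupy positions 3–4 → average rank (3+4)/2 = 3.5.

3.5, 6, 5, 2, 7, 3.5, 1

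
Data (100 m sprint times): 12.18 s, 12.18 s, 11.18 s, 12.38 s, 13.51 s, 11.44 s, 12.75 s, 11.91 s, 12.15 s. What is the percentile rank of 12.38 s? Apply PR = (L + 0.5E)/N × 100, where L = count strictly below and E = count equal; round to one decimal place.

N = 9.
Strictly below 12.38: 6. Equal to 12.38: 1.
PR = (6 + 0.5·1)/9 × 100 = 72.2

72.2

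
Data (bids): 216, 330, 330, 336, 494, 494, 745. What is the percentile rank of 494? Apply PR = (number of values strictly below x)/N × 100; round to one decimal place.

N = 7.
Strictly below 494: 4. Equal to 494: 2.
PR = 4/7 × 100 = 57.1

57.1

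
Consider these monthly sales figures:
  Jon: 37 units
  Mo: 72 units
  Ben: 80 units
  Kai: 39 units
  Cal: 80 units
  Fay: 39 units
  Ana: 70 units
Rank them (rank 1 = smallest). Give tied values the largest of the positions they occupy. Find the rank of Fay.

3

Sorted (ascending): 37, 39, 39, 70, 72, 80, 80
The 2 values of 39 occupy positions 2–3 → each gets rank 3.
The 2 values of 80 occupy positions 6–7 → each gets rank 7.
Fay has value 39 units → rank 3.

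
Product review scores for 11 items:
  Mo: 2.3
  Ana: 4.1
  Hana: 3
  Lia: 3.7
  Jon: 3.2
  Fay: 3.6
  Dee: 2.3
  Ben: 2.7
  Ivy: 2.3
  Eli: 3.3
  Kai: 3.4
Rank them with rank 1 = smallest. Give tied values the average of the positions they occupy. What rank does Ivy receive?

2

Sorted (ascending): 2.3, 2.3, 2.3, 2.7, 3, 3.2, 3.3, 3.4, 3.6, 3.7, 4.1
The 3 values of 2.3 occupy positions 1–3 → average rank 2.
Ivy has value 2.3 → rank 2.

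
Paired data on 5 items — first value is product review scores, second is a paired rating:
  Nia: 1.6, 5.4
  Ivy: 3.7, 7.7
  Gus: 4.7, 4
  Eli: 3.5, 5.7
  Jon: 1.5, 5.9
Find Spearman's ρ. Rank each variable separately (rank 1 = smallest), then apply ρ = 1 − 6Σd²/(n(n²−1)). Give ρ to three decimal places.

-0.300

Ranks of variable 1: 2, 4, 5, 3, 1
Ranks of variable 2: 2, 5, 1, 3, 4
d = r₁ − r₂: 0, -1, 4, 0, -3
d²: 0, 1, 16, 0, 9; Σd² = 26
ρ = 1 − 6·26/(5·24) = 1 − 156/120 = -0.300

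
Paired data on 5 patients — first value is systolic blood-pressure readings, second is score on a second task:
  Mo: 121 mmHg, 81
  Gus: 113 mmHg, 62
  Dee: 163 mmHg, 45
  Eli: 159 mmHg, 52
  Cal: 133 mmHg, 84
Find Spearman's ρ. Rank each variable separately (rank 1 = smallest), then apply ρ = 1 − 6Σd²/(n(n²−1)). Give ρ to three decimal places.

Ranks of variable 1: 2, 1, 5, 4, 3
Ranks of variable 2: 4, 3, 1, 2, 5
d = r₁ − r₂: -2, -2, 4, 2, -2
d²: 4, 4, 16, 4, 4; Σd² = 32
ρ = 1 − 6·32/(5·24) = 1 − 192/120 = -0.600

-0.600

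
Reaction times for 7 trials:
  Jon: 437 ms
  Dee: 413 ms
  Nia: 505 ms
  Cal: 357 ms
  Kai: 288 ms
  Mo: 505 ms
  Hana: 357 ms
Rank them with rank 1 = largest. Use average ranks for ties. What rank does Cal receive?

Sorted (descending): 505, 505, 437, 413, 357, 357, 288
The 2 values of 505 occupy positions 1–2 → average rank (1+2)/2 = 1.5.
The 2 values of 357 occupy positions 5–6 → average rank (5+6)/2 = 5.5.
Cal has value 357 ms → rank 5.5.

5.5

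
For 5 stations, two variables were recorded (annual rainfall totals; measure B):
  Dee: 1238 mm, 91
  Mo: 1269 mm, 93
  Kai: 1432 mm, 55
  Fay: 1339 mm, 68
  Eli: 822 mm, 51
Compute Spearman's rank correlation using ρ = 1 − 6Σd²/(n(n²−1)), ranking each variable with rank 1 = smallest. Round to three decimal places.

Ranks of variable 1: 2, 3, 5, 4, 1
Ranks of variable 2: 4, 5, 2, 3, 1
d = r₁ − r₂: -2, -2, 3, 1, 0
d²: 4, 4, 9, 1, 0; Σd² = 18
ρ = 1 − 6·18/(5·24) = 1 − 108/120 = 0.100

0.100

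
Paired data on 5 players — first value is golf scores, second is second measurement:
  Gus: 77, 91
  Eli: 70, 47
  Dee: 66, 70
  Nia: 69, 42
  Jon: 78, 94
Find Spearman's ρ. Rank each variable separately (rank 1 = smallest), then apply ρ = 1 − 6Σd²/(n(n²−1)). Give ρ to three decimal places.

Ranks of variable 1: 4, 3, 1, 2, 5
Ranks of variable 2: 4, 2, 3, 1, 5
d = r₁ − r₂: 0, 1, -2, 1, 0
d²: 0, 1, 4, 1, 0; Σd² = 6
ρ = 1 − 6·6/(5·24) = 1 − 36/120 = 0.700

0.700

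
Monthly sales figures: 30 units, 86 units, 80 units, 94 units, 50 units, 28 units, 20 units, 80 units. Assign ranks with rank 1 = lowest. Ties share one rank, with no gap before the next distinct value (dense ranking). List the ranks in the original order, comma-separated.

3, 6, 5, 7, 4, 2, 1, 5

Sorted (ascending): 20, 28, 30, 50, 80, 80, 86, 94
The 2 values of 80 share dense rank 5.
Remaining distinct values take the next consecutive integers.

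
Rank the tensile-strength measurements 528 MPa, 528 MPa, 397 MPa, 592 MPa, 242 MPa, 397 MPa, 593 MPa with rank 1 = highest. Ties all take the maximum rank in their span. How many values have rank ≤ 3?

2

Sorted (descending): 593, 592, 528, 528, 397, 397, 242
The 2 values of 528 occupy positions 3–4 → each gets rank 4.
The 2 values of 397 occupy positions 5–6 → each gets rank 6.
Ranks ≤ 3: {1, 2} → 2 values.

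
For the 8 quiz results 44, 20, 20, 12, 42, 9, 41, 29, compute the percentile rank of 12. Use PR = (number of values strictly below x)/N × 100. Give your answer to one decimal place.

12.5

N = 8.
Strictly below 12: 1. Equal to 12: 1.
PR = 1/8 × 100 = 12.5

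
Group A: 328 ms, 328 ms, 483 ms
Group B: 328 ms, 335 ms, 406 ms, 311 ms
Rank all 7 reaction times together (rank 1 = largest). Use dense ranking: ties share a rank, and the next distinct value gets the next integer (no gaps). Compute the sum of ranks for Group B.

Sorted (descending): 483, 406, 335, 328, 328, 328, 311
The 3 values of 328 share dense rank 4.
Remaining distinct values take the next consecutive integers.
Group B values → pooled ranks: 328→4, 335→3, 406→2, 311→5
Rank sum = 4 + 3 + 2 + 5 = 14

14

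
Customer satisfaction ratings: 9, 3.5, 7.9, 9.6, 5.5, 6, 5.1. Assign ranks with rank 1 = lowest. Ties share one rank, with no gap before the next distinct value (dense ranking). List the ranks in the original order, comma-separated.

6, 1, 5, 7, 3, 4, 2

Sorted (ascending): 3.5, 5.1, 5.5, 6, 7.9, 9, 9.6
No ties — each value takes its position as its rank.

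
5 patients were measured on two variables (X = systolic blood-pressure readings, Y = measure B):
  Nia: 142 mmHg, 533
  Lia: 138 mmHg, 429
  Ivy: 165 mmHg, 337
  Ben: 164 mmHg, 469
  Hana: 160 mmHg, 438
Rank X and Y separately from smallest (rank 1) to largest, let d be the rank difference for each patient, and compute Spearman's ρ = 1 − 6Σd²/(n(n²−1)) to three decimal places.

-0.300

Ranks of variable 1: 2, 1, 5, 4, 3
Ranks of variable 2: 5, 2, 1, 4, 3
d = r₁ − r₂: -3, -1, 4, 0, 0
d²: 9, 1, 16, 0, 0; Σd² = 26
ρ = 1 − 6·26/(5·24) = 1 − 156/120 = -0.300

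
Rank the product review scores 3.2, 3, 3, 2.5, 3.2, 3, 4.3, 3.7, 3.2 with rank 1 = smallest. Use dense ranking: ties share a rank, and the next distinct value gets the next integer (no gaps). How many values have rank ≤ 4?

Sorted (ascending): 2.5, 3, 3, 3, 3.2, 3.2, 3.2, 3.7, 4.3
The 3 values of 3 share dense rank 2.
The 3 values of 3.2 share dense rank 3.
Remaining distinct values take the next consecutive integers.
Ranks ≤ 4: {1, 2, 2, 2, 3, 3, 3, 4} → 8 values.

8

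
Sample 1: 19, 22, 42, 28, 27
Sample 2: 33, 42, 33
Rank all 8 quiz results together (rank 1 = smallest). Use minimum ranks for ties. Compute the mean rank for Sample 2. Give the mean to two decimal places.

Sorted (ascending): 19, 22, 27, 28, 33, 33, 42, 42
The 2 values of 33 occupy positions 5–6 → each gets rank 5.
The 2 values of 42 occupy positions 7–8 → each gets rank 7.
Sample 2 values → pooled ranks: 33→5, 42→7, 33→5
Mean rank = (5 + 7 + 5) / 3 = 5.67

5.67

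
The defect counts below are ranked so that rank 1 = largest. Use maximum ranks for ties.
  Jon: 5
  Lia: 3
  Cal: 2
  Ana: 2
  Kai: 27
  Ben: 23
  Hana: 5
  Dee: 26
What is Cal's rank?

Sorted (descending): 27, 26, 23, 5, 5, 3, 2, 2
The 2 values of 5 occupy positions 4–5 → each gets rank 5.
The 2 values of 2 occupy positions 7–8 → each gets rank 8.
Cal has value 2 → rank 8.

8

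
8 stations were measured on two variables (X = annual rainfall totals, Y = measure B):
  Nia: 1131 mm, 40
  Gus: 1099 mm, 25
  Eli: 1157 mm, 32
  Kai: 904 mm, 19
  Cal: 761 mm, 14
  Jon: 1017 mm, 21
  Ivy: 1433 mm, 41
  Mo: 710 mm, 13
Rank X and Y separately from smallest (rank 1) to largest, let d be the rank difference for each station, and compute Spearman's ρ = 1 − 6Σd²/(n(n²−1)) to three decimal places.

Ranks of variable 1: 6, 5, 7, 3, 2, 4, 8, 1
Ranks of variable 2: 7, 5, 6, 3, 2, 4, 8, 1
d = r₁ − r₂: -1, 0, 1, 0, 0, 0, 0, 0
d²: 1, 0, 1, 0, 0, 0, 0, 0; Σd² = 2
ρ = 1 − 6·2/(8·63) = 1 − 12/504 = 0.976

0.976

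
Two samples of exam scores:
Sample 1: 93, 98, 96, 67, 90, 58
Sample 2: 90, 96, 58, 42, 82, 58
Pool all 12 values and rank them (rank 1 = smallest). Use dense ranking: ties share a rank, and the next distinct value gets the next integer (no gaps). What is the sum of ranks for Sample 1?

31

Sorted (ascending): 42, 58, 58, 58, 67, 82, 90, 90, 93, 96, 96, 98
The 3 values of 58 share dense rank 2.
The 2 values of 90 share dense rank 5.
The 2 values of 96 share dense rank 7.
Remaining distinct values take the next consecutive integers.
Sample 1 values → pooled ranks: 93→6, 98→8, 96→7, 67→3, 90→5, 58→2
Rank sum = 6 + 8 + 7 + 3 + 5 + 2 = 31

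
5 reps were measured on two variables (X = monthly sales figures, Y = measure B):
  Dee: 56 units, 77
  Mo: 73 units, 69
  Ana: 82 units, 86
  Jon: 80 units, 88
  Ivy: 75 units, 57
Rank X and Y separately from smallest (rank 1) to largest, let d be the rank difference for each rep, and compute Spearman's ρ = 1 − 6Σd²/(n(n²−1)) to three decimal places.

0.500

Ranks of variable 1: 1, 2, 5, 4, 3
Ranks of variable 2: 3, 2, 4, 5, 1
d = r₁ − r₂: -2, 0, 1, -1, 2
d²: 4, 0, 1, 1, 4; Σd² = 10
ρ = 1 − 6·10/(5·24) = 1 − 60/120 = 0.500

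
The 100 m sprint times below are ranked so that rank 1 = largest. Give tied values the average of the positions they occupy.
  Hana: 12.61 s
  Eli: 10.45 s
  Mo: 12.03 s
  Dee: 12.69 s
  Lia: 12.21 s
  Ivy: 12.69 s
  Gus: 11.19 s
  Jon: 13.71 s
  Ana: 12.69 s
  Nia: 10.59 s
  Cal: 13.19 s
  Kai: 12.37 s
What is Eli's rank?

Sorted (descending): 13.71, 13.19, 12.69, 12.69, 12.69, 12.61, 12.37, 12.21, 12.03, 11.19, 10.59, 10.45
The 3 values of 12.69 occupy positions 3–5 → average rank 4.
Eli has value 10.45 s → rank 12.

12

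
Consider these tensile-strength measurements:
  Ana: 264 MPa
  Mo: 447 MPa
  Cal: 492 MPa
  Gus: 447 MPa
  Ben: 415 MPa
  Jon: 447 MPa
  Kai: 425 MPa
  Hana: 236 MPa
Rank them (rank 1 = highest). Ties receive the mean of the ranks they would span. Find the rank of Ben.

6

Sorted (descending): 492, 447, 447, 447, 425, 415, 264, 236
The 3 values of 447 occupy positions 2–4 → average rank 3.
Ben has value 415 MPa → rank 6.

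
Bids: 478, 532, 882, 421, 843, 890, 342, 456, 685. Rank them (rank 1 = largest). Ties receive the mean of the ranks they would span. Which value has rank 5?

Sorted (descending): 890, 882, 843, 685, 532, 478, 456, 421, 342
No ties — each value takes its position as its rank.
Rank 5 → value 532.

532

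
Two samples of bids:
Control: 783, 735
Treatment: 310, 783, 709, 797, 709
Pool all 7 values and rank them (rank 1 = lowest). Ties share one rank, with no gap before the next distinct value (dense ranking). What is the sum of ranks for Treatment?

14

Sorted (ascending): 310, 709, 709, 735, 783, 783, 797
The 2 values of 709 share dense rank 2.
The 2 values of 783 share dense rank 4.
Remaining distinct values take the next consecutive integers.
Treatment values → pooled ranks: 310→1, 783→4, 709→2, 797→5, 709→2
Rank sum = 1 + 4 + 2 + 5 + 2 = 14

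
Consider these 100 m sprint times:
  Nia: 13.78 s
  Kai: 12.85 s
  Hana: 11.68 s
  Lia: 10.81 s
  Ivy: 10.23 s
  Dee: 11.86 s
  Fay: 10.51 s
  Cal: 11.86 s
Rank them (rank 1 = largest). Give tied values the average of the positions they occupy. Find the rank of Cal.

Sorted (descending): 13.78, 12.85, 11.86, 11.86, 11.68, 10.81, 10.51, 10.23
The 2 values of 11.86 occupy positions 3–4 → average rank (3+4)/2 = 3.5.
Cal has value 11.86 s → rank 3.5.

3.5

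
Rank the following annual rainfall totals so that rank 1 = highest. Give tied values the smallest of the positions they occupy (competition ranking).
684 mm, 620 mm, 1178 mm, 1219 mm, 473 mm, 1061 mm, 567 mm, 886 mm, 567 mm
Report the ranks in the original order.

Sorted (descending): 1219, 1178, 1061, 886, 684, 620, 567, 567, 473
The 2 values of 567 occupy positions 7–8 → each gets rank 7.

5, 6, 2, 1, 9, 3, 7, 4, 7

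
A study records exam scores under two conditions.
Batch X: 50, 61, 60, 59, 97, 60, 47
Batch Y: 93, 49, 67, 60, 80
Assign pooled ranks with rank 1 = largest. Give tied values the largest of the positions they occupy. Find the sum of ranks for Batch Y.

28

Sorted (descending): 97, 93, 80, 67, 61, 60, 60, 60, 59, 50, 49, 47
The 3 values of 60 occupy positions 6–8 → each gets rank 8.
Batch Y values → pooled ranks: 93→2, 49→11, 67→4, 60→8, 80→3
Rank sum = 2 + 11 + 4 + 8 + 3 = 28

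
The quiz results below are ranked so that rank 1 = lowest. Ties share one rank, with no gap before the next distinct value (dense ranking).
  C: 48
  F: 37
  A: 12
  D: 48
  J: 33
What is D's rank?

4

Sorted (ascending): 12, 33, 37, 48, 48
The 2 values of 48 share dense rank 4.
Remaining distinct values take the next consecutive integers.
D has value 48 → rank 4.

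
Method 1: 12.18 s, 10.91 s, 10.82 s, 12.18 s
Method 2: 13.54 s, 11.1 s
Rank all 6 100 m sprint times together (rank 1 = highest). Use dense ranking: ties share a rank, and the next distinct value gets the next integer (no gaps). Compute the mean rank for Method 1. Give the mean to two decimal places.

3.25

Sorted (descending): 13.54, 12.18, 12.18, 11.1, 10.91, 10.82
The 2 values of 12.18 share dense rank 2.
Remaining distinct values take the next consecutive integers.
Method 1 values → pooled ranks: 12.18→2, 10.91→4, 10.82→5, 12.18→2
Mean rank = (2 + 4 + 5 + 2) / 4 = 3.25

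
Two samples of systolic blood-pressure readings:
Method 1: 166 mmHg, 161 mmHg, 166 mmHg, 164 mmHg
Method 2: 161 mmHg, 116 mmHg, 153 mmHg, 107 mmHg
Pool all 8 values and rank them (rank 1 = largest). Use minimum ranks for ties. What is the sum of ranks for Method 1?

Sorted (descending): 166, 166, 164, 161, 161, 153, 116, 107
The 2 values of 166 occupy positions 1–2 → each gets rank 1.
The 2 values of 161 occupy positions 4–5 → each gets rank 4.
Method 1 values → pooled ranks: 166→1, 161→4, 166→1, 164→3
Rank sum = 1 + 4 + 1 + 3 = 9

9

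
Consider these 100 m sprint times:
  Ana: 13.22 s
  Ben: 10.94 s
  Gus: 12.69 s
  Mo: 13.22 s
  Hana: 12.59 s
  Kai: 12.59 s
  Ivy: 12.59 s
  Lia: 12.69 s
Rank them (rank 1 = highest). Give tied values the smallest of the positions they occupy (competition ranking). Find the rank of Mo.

1

Sorted (descending): 13.22, 13.22, 12.69, 12.69, 12.59, 12.59, 12.59, 10.94
The 2 values of 13.22 occupy positions 1–2 → each gets rank 1.
The 2 values of 12.69 occupy positions 3–4 → each gets rank 3.
The 3 values of 12.59 occupy positions 5–7 → each gets rank 5.
Mo has value 13.22 s → rank 1.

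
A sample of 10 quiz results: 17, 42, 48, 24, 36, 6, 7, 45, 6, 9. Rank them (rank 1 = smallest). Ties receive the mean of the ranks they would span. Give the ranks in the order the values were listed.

Sorted (ascending): 6, 6, 7, 9, 17, 24, 36, 42, 45, 48
The 2 values of 6 occupy positions 1–2 → average rank (1+2)/2 = 1.5.

5, 8, 10, 6, 7, 1.5, 3, 9, 1.5, 4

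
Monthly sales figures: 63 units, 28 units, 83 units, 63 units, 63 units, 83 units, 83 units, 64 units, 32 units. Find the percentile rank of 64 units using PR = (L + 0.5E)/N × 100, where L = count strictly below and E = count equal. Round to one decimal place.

N = 9.
Strictly below 64: 5. Equal to 64: 1.
PR = (5 + 0.5·1)/9 × 100 = 61.1

61.1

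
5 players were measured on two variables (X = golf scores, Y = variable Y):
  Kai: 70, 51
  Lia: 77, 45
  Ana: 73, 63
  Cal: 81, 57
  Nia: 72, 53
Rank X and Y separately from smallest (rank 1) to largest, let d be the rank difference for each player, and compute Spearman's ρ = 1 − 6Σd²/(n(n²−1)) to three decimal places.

0.200

Ranks of variable 1: 1, 4, 3, 5, 2
Ranks of variable 2: 2, 1, 5, 4, 3
d = r₁ − r₂: -1, 3, -2, 1, -1
d²: 1, 9, 4, 1, 1; Σd² = 16
ρ = 1 − 6·16/(5·24) = 1 − 96/120 = 0.200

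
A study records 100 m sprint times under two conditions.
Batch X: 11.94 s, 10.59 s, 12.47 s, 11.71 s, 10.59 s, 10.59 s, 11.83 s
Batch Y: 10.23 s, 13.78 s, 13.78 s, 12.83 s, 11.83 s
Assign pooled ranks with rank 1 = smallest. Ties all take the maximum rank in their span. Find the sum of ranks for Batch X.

Sorted (ascending): 10.23, 10.59, 10.59, 10.59, 11.71, 11.83, 11.83, 11.94, 12.47, 12.83, 13.78, 13.78
The 3 values of 10.59 occupy positions 2–4 → each gets rank 4.
The 2 values of 11.83 occupy positions 6–7 → each gets rank 7.
The 2 values of 13.78 occupy positions 11–12 → each gets rank 12.
Batch X values → pooled ranks: 11.94→8, 10.59→4, 12.47→9, 11.71→5, 10.59→4, 10.59→4, 11.83→7
Rank sum = 8 + 4 + 9 + 5 + 4 + 4 + 7 = 41

41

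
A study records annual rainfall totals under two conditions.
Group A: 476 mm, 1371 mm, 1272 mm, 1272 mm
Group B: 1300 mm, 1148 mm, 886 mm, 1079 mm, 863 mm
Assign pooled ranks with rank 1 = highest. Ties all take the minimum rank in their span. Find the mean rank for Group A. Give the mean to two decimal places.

4.00

Sorted (descending): 1371, 1300, 1272, 1272, 1148, 1079, 886, 863, 476
The 2 values of 1272 occupy positions 3–4 → each gets rank 3.
Group A values → pooled ranks: 476→9, 1371→1, 1272→3, 1272→3
Mean rank = (9 + 1 + 3 + 3) / 4 = 4.00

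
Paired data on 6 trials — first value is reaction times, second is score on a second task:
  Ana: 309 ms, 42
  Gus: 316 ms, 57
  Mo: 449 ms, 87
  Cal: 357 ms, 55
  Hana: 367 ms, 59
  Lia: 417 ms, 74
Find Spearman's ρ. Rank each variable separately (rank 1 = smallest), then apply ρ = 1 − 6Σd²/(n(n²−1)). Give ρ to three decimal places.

0.943

Ranks of variable 1: 1, 2, 6, 3, 4, 5
Ranks of variable 2: 1, 3, 6, 2, 4, 5
d = r₁ − r₂: 0, -1, 0, 1, 0, 0
d²: 0, 1, 0, 1, 0, 0; Σd² = 2
ρ = 1 − 6·2/(6·35) = 1 − 12/210 = 0.943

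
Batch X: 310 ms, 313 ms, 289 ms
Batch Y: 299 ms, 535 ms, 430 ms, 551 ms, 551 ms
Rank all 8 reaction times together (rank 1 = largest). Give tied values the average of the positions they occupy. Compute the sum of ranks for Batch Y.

17

Sorted (descending): 551, 551, 535, 430, 313, 310, 299, 289
The 2 values of 551 occupy positions 1–2 → average rank (1+2)/2 = 1.5.
Batch Y values → pooled ranks: 299→7, 535→3, 430→4, 551→1.5, 551→1.5
Rank sum = 7 + 3 + 4 + 1.5 + 1.5 = 17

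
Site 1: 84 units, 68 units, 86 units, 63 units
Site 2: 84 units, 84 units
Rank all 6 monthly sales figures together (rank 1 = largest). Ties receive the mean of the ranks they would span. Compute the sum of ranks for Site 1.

15

Sorted (descending): 86, 84, 84, 84, 68, 63
The 3 values of 84 occupy positions 2–4 → average rank 3.
Site 1 values → pooled ranks: 84→3, 68→5, 86→1, 63→6
Rank sum = 3 + 5 + 1 + 6 = 15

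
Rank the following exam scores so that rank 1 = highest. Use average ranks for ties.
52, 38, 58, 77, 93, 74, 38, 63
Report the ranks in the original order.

6, 7.5, 5, 2, 1, 3, 7.5, 4

Sorted (descending): 93, 77, 74, 63, 58, 52, 38, 38
The 2 values of 38 occupy positions 7–8 → average rank (7+8)/2 = 7.5.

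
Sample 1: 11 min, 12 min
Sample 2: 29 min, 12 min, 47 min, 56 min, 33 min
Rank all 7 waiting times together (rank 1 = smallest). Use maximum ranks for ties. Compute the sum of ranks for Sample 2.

Sorted (ascending): 11, 12, 12, 29, 33, 47, 56
The 2 values of 12 occupy positions 2–3 → each gets rank 3.
Sample 2 values → pooled ranks: 29→4, 12→3, 47→6, 56→7, 33→5
Rank sum = 4 + 3 + 6 + 7 + 5 = 25

25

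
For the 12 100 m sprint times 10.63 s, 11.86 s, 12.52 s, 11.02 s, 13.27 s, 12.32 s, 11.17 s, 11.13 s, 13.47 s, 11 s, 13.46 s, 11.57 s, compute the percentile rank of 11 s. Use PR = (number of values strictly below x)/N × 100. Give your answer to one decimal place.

8.3

N = 12.
Strictly below 11: 1. Equal to 11: 1.
PR = 1/12 × 100 = 8.3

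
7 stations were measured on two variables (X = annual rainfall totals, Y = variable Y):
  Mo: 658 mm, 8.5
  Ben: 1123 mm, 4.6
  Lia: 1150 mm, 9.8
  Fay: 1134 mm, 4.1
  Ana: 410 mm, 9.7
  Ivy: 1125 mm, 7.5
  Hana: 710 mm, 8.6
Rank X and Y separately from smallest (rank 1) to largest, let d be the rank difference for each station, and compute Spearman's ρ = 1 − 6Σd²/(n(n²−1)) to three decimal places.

-0.179

Ranks of variable 1: 2, 4, 7, 6, 1, 5, 3
Ranks of variable 2: 4, 2, 7, 1, 6, 3, 5
d = r₁ − r₂: -2, 2, 0, 5, -5, 2, -2
d²: 4, 4, 0, 25, 25, 4, 4; Σd² = 66
ρ = 1 − 6·66/(7·48) = 1 − 396/336 = -0.179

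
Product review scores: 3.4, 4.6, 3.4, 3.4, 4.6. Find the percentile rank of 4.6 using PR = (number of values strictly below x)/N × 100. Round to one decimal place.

60.0

N = 5.
Strictly below 4.6: 3. Equal to 4.6: 2.
PR = 3/5 × 100 = 60.0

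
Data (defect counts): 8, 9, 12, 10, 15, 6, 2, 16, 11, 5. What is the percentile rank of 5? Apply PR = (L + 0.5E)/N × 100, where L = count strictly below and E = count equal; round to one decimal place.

15.0

N = 10.
Strictly below 5: 1. Equal to 5: 1.
PR = (1 + 0.5·1)/10 × 100 = 15.0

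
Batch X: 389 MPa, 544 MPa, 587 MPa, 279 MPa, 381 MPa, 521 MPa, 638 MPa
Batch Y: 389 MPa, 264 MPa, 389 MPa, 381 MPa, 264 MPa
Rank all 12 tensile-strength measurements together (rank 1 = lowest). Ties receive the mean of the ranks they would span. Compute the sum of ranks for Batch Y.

Sorted (ascending): 264, 264, 279, 381, 381, 389, 389, 389, 521, 544, 587, 638
The 2 values of 264 occupy positions 1–2 → average rank (1+2)/2 = 1.5.
The 2 values of 381 occupy positions 4–5 → average rank (4+5)/2 = 4.5.
The 3 values of 389 occupy positions 6–8 → average rank 7.
Batch Y values → pooled ranks: 389→7, 264→1.5, 389→7, 381→4.5, 264→1.5
Rank sum = 7 + 1.5 + 7 + 4.5 + 1.5 = 21.5

21.5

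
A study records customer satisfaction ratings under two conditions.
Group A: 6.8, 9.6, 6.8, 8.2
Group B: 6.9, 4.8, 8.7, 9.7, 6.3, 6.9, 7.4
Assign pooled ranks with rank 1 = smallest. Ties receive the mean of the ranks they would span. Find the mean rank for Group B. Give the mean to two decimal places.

5.86

Sorted (ascending): 4.8, 6.3, 6.8, 6.8, 6.9, 6.9, 7.4, 8.2, 8.7, 9.6, 9.7
The 2 values of 6.8 occupy positions 3–4 → average rank (3+4)/2 = 3.5.
The 2 values of 6.9 occupy positions 5–6 → average rank (5+6)/2 = 5.5.
Group B values → pooled ranks: 6.9→5.5, 4.8→1, 8.7→9, 9.7→11, 6.3→2, 6.9→5.5, 7.4→7
Mean rank = (5.5 + 1 + 9 + 11 + 2 + 5.5 + 7) / 7 = 5.86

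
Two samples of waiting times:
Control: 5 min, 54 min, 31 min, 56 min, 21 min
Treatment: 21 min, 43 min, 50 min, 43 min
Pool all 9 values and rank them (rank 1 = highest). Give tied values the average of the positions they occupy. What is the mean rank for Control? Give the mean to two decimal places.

Sorted (descending): 56, 54, 50, 43, 43, 31, 21, 21, 5
The 2 values of 43 occupy positions 4–5 → average rank (4+5)/2 = 4.5.
The 2 values of 21 occupy positions 7–8 → average rank (7+8)/2 = 7.5.
Control values → pooled ranks: 5→9, 54→2, 31→6, 56→1, 21→7.5
Mean rank = (9 + 2 + 6 + 1 + 7.5) / 5 = 5.10

5.10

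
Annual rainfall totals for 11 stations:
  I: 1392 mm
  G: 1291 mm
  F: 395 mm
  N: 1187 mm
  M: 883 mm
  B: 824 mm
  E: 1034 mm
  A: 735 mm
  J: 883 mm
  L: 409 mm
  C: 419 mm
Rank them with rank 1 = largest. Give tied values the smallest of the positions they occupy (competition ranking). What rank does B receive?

7

Sorted (descending): 1392, 1291, 1187, 1034, 883, 883, 824, 735, 419, 409, 395
The 2 values of 883 occupy positions 5–6 → each gets rank 5.
B has value 824 mm → rank 7.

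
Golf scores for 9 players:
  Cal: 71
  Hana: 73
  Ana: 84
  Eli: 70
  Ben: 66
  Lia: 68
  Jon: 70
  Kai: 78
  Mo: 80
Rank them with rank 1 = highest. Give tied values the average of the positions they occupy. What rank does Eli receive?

6.5

Sorted (descending): 84, 80, 78, 73, 71, 70, 70, 68, 66
The 2 values of 70 occupy positions 6–7 → average rank (6+7)/2 = 6.5.
Eli has value 70 → rank 6.5.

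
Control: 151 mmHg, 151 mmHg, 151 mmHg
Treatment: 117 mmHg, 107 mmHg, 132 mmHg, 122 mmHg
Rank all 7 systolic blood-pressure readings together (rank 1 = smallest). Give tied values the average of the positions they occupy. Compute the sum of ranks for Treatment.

10

Sorted (ascending): 107, 117, 122, 132, 151, 151, 151
The 3 values of 151 occupy positions 5–7 → average rank 6.
Treatment values → pooled ranks: 117→2, 107→1, 132→4, 122→3
Rank sum = 2 + 1 + 4 + 3 = 10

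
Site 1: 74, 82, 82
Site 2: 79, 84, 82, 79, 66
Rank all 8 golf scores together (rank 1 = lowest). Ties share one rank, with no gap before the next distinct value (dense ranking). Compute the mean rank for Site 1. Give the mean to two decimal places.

Sorted (ascending): 66, 74, 79, 79, 82, 82, 82, 84
The 2 values of 79 share dense rank 3.
The 3 values of 82 share dense rank 4.
Remaining distinct values take the next consecutive integers.
Site 1 values → pooled ranks: 74→2, 82→4, 82→4
Mean rank = (2 + 4 + 4) / 3 = 3.33

3.33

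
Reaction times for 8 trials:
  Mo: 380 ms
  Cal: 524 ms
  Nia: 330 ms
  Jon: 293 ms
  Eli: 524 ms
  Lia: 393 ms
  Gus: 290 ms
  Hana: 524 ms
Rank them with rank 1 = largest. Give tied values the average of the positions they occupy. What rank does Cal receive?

2

Sorted (descending): 524, 524, 524, 393, 380, 330, 293, 290
The 3 values of 524 occupy positions 1–3 → average rank 2.
Cal has value 524 ms → rank 2.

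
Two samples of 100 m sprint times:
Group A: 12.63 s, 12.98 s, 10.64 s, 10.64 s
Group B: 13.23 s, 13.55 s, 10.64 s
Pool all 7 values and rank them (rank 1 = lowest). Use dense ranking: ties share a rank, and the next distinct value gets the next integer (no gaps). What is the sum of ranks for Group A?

Sorted (ascending): 10.64, 10.64, 10.64, 12.63, 12.98, 13.23, 13.55
The 3 values of 10.64 share dense rank 1.
Remaining distinct values take the next consecutive integers.
Group A values → pooled ranks: 12.63→2, 12.98→3, 10.64→1, 10.64→1
Rank sum = 2 + 3 + 1 + 1 = 7

7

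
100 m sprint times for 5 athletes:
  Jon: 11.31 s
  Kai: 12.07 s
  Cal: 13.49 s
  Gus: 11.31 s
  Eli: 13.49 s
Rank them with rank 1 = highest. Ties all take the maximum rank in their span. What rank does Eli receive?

Sorted (descending): 13.49, 13.49, 12.07, 11.31, 11.31
The 2 values of 13.49 occupy positions 1–2 → each gets rank 2.
The 2 values of 11.31 occupy positions 4–5 → each gets rank 5.
Eli has value 13.49 s → rank 2.

2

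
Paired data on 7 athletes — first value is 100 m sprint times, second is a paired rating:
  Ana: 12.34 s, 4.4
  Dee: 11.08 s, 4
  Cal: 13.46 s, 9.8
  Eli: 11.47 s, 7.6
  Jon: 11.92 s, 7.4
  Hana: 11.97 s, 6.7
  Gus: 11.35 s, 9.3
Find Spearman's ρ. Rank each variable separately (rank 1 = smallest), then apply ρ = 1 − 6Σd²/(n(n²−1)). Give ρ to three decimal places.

0.286

Ranks of variable 1: 6, 1, 7, 3, 4, 5, 2
Ranks of variable 2: 2, 1, 7, 5, 4, 3, 6
d = r₁ − r₂: 4, 0, 0, -2, 0, 2, -4
d²: 16, 0, 0, 4, 0, 4, 16; Σd² = 40
ρ = 1 − 6·40/(7·48) = 1 − 240/336 = 0.286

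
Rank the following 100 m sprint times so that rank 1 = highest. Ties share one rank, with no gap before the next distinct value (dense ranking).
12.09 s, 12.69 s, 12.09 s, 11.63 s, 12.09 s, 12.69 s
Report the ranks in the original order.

Sorted (descending): 12.69, 12.69, 12.09, 12.09, 12.09, 11.63
The 2 values of 12.69 share dense rank 1.
The 3 values of 12.09 share dense rank 2.
Remaining distinct values take the next consecutive integers.

2, 1, 2, 3, 2, 1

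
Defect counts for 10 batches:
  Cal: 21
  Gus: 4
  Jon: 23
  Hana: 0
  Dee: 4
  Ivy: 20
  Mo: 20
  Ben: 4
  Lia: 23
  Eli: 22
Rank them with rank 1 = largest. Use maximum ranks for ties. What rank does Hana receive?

Sorted (descending): 23, 23, 22, 21, 20, 20, 4, 4, 4, 0
The 2 values of 23 occupy positions 1–2 → each gets rank 2.
The 2 values of 20 occupy positions 5–6 → each gets rank 6.
The 3 values of 4 occupy positions 7–9 → each gets rank 9.
Hana has value 0 → rank 10.

10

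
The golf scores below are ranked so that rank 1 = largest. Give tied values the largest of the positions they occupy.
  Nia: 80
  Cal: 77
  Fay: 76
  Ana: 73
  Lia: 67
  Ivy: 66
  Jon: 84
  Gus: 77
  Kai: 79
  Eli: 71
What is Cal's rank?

5

Sorted (descending): 84, 80, 79, 77, 77, 76, 73, 71, 67, 66
The 2 values of 77 occupy positions 4–5 → each gets rank 5.
Cal has value 77 → rank 5.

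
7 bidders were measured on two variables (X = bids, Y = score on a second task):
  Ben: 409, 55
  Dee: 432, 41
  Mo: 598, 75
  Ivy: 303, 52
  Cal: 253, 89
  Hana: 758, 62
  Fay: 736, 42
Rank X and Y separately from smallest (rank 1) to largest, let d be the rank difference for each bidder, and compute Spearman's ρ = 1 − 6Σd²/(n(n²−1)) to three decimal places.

-0.214

Ranks of variable 1: 3, 4, 5, 2, 1, 7, 6
Ranks of variable 2: 4, 1, 6, 3, 7, 5, 2
d = r₁ − r₂: -1, 3, -1, -1, -6, 2, 4
d²: 1, 9, 1, 1, 36, 4, 16; Σd² = 68
ρ = 1 − 6·68/(7·48) = 1 − 408/336 = -0.214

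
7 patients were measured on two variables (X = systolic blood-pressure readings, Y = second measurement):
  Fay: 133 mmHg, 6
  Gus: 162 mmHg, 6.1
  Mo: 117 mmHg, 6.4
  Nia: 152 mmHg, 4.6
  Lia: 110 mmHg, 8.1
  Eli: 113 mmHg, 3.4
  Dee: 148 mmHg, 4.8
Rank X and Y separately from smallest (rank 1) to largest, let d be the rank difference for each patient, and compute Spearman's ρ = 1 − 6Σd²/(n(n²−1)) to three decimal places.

Ranks of variable 1: 4, 7, 3, 6, 1, 2, 5
Ranks of variable 2: 4, 5, 6, 2, 7, 1, 3
d = r₁ − r₂: 0, 2, -3, 4, -6, 1, 2
d²: 0, 4, 9, 16, 36, 1, 4; Σd² = 70
ρ = 1 − 6·70/(7·48) = 1 − 420/336 = -0.250

-0.250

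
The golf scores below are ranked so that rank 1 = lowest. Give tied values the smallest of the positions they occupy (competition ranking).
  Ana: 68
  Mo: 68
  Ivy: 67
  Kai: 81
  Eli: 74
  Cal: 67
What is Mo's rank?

Sorted (ascending): 67, 67, 68, 68, 74, 81
The 2 values of 67 occupy positions 1–2 → each gets rank 1.
The 2 values of 68 occupy positions 3–4 → each gets rank 3.
Mo has value 68 → rank 3.

3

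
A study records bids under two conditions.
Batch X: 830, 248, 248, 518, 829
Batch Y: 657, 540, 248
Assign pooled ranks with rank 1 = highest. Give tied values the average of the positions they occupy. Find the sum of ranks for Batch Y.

Sorted (descending): 830, 829, 657, 540, 518, 248, 248, 248
The 3 values of 248 occupy positions 6–8 → average rank 7.
Batch Y values → pooled ranks: 657→3, 540→4, 248→7
Rank sum = 3 + 4 + 7 = 14

14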